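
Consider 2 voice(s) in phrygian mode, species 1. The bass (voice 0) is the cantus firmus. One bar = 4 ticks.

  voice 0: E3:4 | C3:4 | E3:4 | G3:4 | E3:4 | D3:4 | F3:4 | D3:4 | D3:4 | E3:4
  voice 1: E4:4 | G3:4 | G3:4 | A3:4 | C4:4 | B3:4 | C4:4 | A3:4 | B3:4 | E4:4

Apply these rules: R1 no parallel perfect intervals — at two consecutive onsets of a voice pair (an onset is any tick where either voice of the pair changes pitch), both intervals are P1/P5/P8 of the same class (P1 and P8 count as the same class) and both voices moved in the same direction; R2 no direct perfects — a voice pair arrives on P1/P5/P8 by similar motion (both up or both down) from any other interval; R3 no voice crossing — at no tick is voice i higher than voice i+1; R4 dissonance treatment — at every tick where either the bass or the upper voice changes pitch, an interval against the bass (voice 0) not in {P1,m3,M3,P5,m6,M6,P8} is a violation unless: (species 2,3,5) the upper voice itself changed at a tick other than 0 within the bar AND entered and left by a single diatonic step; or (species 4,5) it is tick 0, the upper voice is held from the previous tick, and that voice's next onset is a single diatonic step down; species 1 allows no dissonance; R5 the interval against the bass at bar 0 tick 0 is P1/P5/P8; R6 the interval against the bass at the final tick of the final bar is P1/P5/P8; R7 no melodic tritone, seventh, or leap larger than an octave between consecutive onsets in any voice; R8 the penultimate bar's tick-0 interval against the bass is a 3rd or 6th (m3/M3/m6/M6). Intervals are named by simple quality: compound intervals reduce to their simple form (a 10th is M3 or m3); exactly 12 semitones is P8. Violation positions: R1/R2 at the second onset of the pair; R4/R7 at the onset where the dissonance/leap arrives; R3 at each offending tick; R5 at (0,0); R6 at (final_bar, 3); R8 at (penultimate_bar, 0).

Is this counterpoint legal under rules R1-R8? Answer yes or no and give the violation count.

No (5 violations)

bar 0: v0=E3 v1=E4 (P8)
bar 1: v0=C3 v1=G3 (P5)
bar 2: v0=E3 v1=G3 (m3)
bar 3: v0=G3 v1=A3 (M2)
bar 4: v0=E3 v1=C4 (m6)
bar 5: v0=D3 v1=B3 (M6)
bar 6: v0=F3 v1=C4 (P5)
bar 7: v0=D3 v1=A3 (P5)
bar 8: v0=D3 v1=B3 (M6)
bar 9: v0=E3 v1=E4 (P8)
  R2 @ bar1.0: E3/E4 P8 -> C3/G3 P5 similar
  R4 @ bar3.0: G3/A3 M2 untreated
  R2 @ bar6.0: D3/B3 M6 -> F3/C4 P5 similar
  R1 @ bar7.0: F3/C4 P5 -> D3/A3 P5 similar
  R2 @ bar9.0: D3/B3 M6 -> E3/E4 P8 similar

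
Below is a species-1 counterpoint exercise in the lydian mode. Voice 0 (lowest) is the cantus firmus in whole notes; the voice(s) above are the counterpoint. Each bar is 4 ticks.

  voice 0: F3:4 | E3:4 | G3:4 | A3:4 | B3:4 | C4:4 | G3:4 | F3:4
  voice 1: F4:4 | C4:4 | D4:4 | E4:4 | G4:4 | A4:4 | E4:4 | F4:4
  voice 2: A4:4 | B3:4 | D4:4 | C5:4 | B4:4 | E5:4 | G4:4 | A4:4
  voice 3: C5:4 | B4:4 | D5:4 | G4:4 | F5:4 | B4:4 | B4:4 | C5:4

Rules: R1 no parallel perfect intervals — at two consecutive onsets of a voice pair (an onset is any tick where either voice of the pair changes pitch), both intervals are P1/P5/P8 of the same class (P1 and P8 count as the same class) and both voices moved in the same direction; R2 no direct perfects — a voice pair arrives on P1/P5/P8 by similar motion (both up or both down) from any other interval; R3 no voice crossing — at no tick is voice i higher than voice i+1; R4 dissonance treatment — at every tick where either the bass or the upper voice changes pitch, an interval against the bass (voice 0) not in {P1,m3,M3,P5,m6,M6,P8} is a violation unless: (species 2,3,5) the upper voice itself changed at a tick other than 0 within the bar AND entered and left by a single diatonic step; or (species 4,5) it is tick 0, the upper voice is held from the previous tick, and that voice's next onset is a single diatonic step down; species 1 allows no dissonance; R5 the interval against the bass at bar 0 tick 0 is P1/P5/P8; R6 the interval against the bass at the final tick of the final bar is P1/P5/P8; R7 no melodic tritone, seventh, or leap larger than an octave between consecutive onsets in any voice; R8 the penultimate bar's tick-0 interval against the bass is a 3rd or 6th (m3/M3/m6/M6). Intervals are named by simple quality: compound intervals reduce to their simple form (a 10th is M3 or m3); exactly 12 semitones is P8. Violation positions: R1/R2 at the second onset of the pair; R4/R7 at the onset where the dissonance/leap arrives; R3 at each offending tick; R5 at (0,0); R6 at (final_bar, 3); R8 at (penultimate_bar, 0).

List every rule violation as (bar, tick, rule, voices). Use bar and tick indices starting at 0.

bar 0: v0=F3 v1=F4 v2=A4 v3=C5 downbeat P5
bar 1: v0=E3 v1=C4 v2=B3 v3=B4 downbeat P5
bar 2: v0=G3 v1=D4 v2=D4 v3=D5 downbeat P5
bar 3: v0=A3 v1=E4 v2=C5 v3=G4 downbeat m7
bar 4: v0=B3 v1=G4 v2=B4 v3=F5 downbeat TT
bar 5: v0=C4 v1=A4 v2=E5 v3=B4 downbeat M7
bar 6: v0=G3 v1=E4 v2=G4 v3=B4 downbeat M3
bar 7: v0=F3 v1=F4 v2=A4 v3=C5 downbeat P5
  -> R5 @ bar 0 tick 0 v(0, 2): opens on M3
  -> R1 @ bar 1 tick 0 v(0, 3): F3/C5 P5 -> E3/B4 P5 similar
  -> R2 @ bar 1 tick 0 v(0, 2): F3/A4 M3 -> E3/B3 P5 similar
  -> R2 @ bar 1 tick 0 v(2, 3): A4/C5 m3 -> B3/B4 P8 similar
  -> R3 @ bar 1 tick 0 v(1, 2): C4 above B3
  -> R7 @ bar 1 tick 0 v(2,): A4->B3 leap 10st
  -> R3 @ bar 1 tick 1 v(1, 2): C4 above B3
  -> R3 @ bar 1 tick 2 v(1, 2): C4 above B3
  -> R3 @ bar 1 tick 3 v(1, 2): C4 above B3
  -> R1 @ bar 2 tick 0 v(0, 2): E3/B3 P5 -> G3/D4 P5 similar
  -> R1 @ bar 2 tick 0 v(0, 3): E3/B4 P5 -> G3/D5 P5 similar
  -> R1 @ bar 2 tick 0 v(2, 3): B3/B4 P8 -> D4/D5 P8 similar
  -> R2 @ bar 2 tick 0 v(0, 1): E3/C4 m6 -> G3/D4 P5 similar
  -> R2 @ bar 2 tick 0 v(1, 2): C4/B3 m2 -> D4/D4 P1 similar
  -> R2 @ bar 2 tick 0 v(1, 3): C4/B4 M7 -> D4/D5 P8 similar
  -> R1 @ bar 3 tick 0 v(0, 1): G3/D4 P5 -> A3/E4 P5 similar
  -> R3 @ bar 3 tick 0 v(2, 3): C5 above G4
  -> R4 @ bar 3 tick 0 v(0, 3): A3/G4 m7 untreated
  -> R7 @ bar 3 tick 0 v(2,): D4->C5 leap 10st
  -> R3 @ bar 3 tick 1 v(2, 3): C5 above G4
  -> R3 @ bar 3 tick 2 v(2, 3): C5 above G4
  -> R3 @ bar 3 tick 3 v(2, 3): C5 above G4
  -> R4 @ bar 4 tick 0 v(0, 3): B3/F5 TT untreated
  -> R7 @ bar 4 tick 0 v(3,): G4->F5 leap 10st
  -> R2 @ bar 5 tick 0 v(1, 2): G4/B4 M3 -> A4/E5 P5 similar
  -> R3 @ bar 5 tick 0 v(2, 3): E5 above B4
  -> R4 @ bar 5 tick 0 v(0, 3): C4/B4 M7 untreated
  -> R7 @ bar 5 tick 0 v(3,): F5->B4 leap 6st
  -> R3 @ bar 5 tick 1 v(2, 3): E5 above B4
  -> R3 @ bar 5 tick 2 v(2, 3): E5 above B4
  -> R3 @ bar 5 tick 3 v(2, 3): E5 above B4
  -> R2 @ bar 6 tick 0 v(0, 2): C4/E5 M3 -> G3/G4 P8 similar
  -> R8 @ bar 6 tick 0 v(0, 2): penult P8 not 3rd/6th
  -> R1 @ bar 7 tick 0 v(1, 3): E4/B4 P5 -> F4/C5 P5 similar
  -> R6 @ bar 7 tick 3 v(0, 2): closes on M3

(0, 0, R5, (0, 2))
(1, 0, R1, (0, 3))
(1, 0, R2, (0, 2))
(1, 0, R2, (2, 3))
(1, 0, R3, (1, 2))
(1, 0, R7, (2,))
(1, 1, R3, (1, 2))
(1, 2, R3, (1, 2))
(1, 3, R3, (1, 2))
(2, 0, R1, (0, 2))
(2, 0, R1, (0, 3))
(2, 0, R1, (2, 3))
(2, 0, R2, (0, 1))
(2, 0, R2, (1, 2))
(2, 0, R2, (1, 3))
(3, 0, R1, (0, 1))
(3, 0, R3, (2, 3))
(3, 0, R4, (0, 3))
(3, 0, R7, (2,))
(3, 1, R3, (2, 3))
(3, 2, R3, (2, 3))
(3, 3, R3, (2, 3))
(4, 0, R4, (0, 3))
(4, 0, R7, (3,))
(5, 0, R2, (1, 2))
(5, 0, R3, (2, 3))
(5, 0, R4, (0, 3))
(5, 0, R7, (3,))
(5, 1, R3, (2, 3))
(5, 2, R3, (2, 3))
(5, 3, R3, (2, 3))
(6, 0, R2, (0, 2))
(6, 0, R8, (0, 2))
(7, 0, R1, (1, 3))
(7, 3, R6, (0, 2))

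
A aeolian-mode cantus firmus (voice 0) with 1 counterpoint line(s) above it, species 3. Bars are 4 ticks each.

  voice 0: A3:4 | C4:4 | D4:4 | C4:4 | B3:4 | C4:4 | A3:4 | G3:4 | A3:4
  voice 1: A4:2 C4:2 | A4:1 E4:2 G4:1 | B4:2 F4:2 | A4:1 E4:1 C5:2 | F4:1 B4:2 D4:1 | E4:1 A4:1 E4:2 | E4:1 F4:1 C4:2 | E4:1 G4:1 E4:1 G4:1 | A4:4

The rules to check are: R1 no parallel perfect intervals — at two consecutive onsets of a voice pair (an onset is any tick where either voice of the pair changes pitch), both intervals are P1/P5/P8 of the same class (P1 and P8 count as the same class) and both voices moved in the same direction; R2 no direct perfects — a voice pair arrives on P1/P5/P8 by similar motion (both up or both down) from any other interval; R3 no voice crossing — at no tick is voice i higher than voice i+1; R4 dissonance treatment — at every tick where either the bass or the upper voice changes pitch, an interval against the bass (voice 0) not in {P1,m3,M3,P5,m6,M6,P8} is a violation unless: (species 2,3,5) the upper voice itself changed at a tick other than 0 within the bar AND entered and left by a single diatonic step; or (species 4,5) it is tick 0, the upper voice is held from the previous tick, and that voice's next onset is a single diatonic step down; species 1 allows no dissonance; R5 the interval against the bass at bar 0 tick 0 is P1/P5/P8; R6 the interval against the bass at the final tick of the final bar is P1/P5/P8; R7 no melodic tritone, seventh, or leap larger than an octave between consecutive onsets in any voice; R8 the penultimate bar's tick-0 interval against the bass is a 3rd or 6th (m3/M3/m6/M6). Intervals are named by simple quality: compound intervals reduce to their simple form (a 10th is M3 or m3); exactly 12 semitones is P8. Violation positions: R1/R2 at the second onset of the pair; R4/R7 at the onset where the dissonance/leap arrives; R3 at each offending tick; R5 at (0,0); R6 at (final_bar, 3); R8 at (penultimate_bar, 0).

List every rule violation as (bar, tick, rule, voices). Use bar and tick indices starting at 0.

(2, 2, R7, (1,))
(4, 0, R4, (0, 1))
(4, 1, R7, (1,))
(8, 0, R1, (0, 1))

bar 0: v0=A3 v1=A4 downbeat P8
bar 1: v0=C4 v1=A4 downbeat M6
bar 2: v0=D4 v1=B4 downbeat M6
bar 3: v0=C4 v1=A4 downbeat M6
bar 4: v0=B3 v1=F4 downbeat TT
bar 5: v0=C4 v1=E4 downbeat M3
bar 6: v0=A3 v1=E4 downbeat P5
bar 7: v0=G3 v1=E4 downbeat M6
bar 8: v0=A3 v1=A4 downbeat P8
  -> R7 @ bar 2 tick 2 v(1,): B4->F4 leap 6st
  -> R4 @ bar 4 tick 0 v(0, 1): B3/F4 TT untreated
  -> R7 @ bar 4 tick 1 v(1,): F4->B4 leap 6st
  -> R1 @ bar 8 tick 0 v(0, 1): G3/G4 P8 -> A3/A4 P8 similar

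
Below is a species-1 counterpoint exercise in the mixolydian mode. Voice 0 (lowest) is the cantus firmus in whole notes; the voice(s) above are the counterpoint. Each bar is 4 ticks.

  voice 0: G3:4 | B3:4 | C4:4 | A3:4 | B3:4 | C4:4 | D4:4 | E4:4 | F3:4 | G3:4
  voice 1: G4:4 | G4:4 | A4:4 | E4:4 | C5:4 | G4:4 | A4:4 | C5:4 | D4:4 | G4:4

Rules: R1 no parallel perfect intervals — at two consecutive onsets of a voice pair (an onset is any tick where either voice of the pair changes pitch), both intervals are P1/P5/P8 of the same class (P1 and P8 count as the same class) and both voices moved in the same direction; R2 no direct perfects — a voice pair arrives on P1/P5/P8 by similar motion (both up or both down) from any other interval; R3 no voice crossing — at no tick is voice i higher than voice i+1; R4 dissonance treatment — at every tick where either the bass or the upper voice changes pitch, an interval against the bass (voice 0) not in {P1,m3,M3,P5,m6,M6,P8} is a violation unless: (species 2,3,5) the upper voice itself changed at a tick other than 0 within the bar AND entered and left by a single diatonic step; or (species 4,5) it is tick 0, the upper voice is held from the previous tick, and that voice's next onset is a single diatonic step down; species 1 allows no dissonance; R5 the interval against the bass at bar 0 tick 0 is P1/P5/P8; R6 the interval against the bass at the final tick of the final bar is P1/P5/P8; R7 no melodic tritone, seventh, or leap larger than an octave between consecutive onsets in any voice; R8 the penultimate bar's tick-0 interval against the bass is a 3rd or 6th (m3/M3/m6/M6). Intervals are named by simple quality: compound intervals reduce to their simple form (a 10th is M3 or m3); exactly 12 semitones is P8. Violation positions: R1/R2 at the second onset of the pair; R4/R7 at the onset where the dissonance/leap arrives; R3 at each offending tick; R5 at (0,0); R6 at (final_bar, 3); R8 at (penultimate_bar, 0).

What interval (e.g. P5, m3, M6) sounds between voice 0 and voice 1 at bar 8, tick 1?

M6

voice 0=F3 voice 1=D4 -> M6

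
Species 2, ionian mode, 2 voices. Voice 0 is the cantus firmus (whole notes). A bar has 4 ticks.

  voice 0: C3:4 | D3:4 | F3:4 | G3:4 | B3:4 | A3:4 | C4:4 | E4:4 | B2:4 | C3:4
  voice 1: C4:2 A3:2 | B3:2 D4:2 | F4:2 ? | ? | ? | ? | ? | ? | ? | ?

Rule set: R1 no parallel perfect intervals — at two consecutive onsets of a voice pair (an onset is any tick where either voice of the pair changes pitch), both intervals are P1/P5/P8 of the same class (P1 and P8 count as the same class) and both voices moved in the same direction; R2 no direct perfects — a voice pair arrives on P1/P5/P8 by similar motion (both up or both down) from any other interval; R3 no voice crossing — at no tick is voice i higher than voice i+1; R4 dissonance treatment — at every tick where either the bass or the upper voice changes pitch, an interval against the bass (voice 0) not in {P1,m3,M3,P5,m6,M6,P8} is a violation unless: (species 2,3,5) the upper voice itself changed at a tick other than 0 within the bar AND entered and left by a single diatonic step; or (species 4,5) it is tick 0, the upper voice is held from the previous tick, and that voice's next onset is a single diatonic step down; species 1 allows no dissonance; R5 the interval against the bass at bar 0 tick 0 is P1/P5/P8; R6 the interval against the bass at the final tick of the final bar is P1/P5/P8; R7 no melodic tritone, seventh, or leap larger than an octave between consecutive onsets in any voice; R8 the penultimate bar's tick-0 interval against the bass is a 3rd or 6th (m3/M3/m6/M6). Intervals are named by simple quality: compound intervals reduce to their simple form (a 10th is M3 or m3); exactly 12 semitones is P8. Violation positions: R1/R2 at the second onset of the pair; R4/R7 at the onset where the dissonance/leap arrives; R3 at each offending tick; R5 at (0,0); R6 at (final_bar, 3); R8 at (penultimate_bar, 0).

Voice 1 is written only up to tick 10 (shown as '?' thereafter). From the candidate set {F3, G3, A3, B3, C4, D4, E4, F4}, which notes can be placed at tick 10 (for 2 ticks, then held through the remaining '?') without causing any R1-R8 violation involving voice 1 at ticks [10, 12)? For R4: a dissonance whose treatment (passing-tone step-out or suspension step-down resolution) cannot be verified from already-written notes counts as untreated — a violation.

{A3, C4, D4, F3, F4}

F3: legal
G3: violates R4,R7
A3: legal
B3: violates R4,R7
C4: legal
D4: legal
E4: violates R4
F4: legal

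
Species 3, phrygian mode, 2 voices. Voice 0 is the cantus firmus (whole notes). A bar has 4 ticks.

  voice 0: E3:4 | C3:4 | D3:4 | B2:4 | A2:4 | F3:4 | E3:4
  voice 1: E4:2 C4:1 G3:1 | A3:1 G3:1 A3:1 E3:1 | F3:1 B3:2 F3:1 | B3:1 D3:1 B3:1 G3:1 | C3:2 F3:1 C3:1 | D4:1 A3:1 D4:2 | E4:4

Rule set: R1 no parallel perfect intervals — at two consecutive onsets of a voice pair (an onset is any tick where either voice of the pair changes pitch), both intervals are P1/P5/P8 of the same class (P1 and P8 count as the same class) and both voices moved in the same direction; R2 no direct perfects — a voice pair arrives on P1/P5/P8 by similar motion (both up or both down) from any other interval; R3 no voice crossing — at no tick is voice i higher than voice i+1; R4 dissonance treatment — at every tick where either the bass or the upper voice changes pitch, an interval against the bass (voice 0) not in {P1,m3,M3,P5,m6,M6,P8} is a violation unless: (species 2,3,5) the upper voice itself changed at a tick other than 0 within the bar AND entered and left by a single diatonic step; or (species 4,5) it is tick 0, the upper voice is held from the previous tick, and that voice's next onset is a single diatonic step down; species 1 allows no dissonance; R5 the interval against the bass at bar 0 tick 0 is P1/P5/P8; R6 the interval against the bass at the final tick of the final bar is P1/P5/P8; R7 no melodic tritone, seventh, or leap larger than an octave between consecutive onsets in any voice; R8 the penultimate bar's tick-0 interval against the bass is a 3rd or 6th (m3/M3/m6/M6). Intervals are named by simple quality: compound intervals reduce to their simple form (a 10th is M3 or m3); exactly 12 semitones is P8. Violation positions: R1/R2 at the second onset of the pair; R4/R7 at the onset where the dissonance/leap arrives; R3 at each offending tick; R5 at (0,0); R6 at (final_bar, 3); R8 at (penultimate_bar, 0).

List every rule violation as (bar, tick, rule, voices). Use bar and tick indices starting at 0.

(2, 1, R7, (1,))
(2, 3, R7, (1,))
(3, 0, R7, (1,))
(5, 0, R7, (1,))

bar 0: v0=E3 v1=E4 downbeat P8
bar 1: v0=C3 v1=A3 downbeat M6
bar 2: v0=D3 v1=F3 downbeat m3
bar 3: v0=B2 v1=B3 downbeat P8
bar 4: v0=A2 v1=C3 downbeat m3
bar 5: v0=F3 v1=D4 downbeat M6
bar 6: v0=E3 v1=E4 downbeat P8
  -> R7 @ bar 2 tick 1 v(1,): F3->B3 leap 6st
  -> R7 @ bar 2 tick 3 v(1,): B3->F3 leap 6st
  -> R7 @ bar 3 tick 0 v(1,): F3->B3 leap 6st
  -> R7 @ bar 5 tick 0 v(1,): C3->D4 leap 14st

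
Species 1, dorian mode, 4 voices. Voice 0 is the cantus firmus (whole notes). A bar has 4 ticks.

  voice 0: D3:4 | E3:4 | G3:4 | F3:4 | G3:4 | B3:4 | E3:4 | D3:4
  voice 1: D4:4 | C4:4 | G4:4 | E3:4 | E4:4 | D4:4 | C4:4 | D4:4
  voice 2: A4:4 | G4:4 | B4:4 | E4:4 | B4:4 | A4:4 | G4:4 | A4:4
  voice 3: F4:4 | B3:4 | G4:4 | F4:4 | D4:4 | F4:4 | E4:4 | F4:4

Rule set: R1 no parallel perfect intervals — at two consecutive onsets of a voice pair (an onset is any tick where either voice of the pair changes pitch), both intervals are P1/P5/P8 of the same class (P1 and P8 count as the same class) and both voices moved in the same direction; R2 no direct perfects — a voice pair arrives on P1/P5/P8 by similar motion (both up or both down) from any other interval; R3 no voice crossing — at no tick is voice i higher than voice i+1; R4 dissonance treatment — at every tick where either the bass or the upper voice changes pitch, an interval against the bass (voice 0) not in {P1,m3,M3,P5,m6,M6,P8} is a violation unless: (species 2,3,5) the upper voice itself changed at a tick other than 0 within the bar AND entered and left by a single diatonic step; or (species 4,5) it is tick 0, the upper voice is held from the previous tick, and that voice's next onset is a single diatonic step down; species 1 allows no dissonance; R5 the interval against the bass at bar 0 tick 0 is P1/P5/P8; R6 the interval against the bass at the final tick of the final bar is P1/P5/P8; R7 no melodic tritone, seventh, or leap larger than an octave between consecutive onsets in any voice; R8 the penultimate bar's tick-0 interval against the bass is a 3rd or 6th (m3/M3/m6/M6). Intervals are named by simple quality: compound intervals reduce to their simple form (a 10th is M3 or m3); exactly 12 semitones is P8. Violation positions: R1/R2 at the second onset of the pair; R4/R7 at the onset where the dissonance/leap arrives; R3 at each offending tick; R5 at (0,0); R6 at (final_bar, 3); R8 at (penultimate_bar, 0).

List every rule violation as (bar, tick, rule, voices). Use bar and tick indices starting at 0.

(0, 0, R3, (2, 3))
(0, 0, R5, (0, 3))
(0, 1, R3, (2, 3))
(0, 2, R3, (2, 3))
(0, 3, R3, (2, 3))
(1, 0, R1, (1, 2))
(1, 0, R3, (2, 3))
(1, 0, R7, (3,))
(1, 1, R3, (2, 3))
(1, 2, R3, (2, 3))
(1, 3, R3, (2, 3))
(2, 0, R2, (0, 1))
(2, 0, R2, (0, 3))
(2, 0, R2, (1, 3))
(2, 0, R3, (2, 3))
(2, 1, R3, (2, 3))
(2, 2, R3, (2, 3))
(2, 3, R3, (2, 3))
(3, 0, R1, (0, 3))
(3, 0, R2, (1, 2))
(3, 0, R3, (0, 1))
(3, 0, R4, (0, 1))
(3, 0, R4, (0, 2))
(3, 0, R7, (1,))
(3, 1, R3, (0, 1))
(3, 2, R3, (0, 1))
(3, 3, R3, (0, 1))
(4, 0, R2, (1, 2))
(4, 0, R3, (2, 3))
(4, 1, R3, (2, 3))
(4, 2, R3, (2, 3))
(4, 3, R3, (2, 3))
(5, 0, R1, (1, 2))
(5, 0, R3, (2, 3))
(5, 0, R4, (0, 2))
(5, 0, R4, (0, 3))
(5, 1, R3, (2, 3))
(5, 2, R3, (2, 3))
(5, 3, R3, (2, 3))
(6, 0, R1, (1, 2))
(6, 0, R2, (0, 3))
(6, 0, R3, (2, 3))
(6, 0, R8, (0, 3))
(6, 1, R3, (2, 3))
(6, 2, R3, (2, 3))
(6, 3, R3, (2, 3))
(7, 0, R1, (1, 2))
(7, 0, R3, (2, 3))
(7, 1, R3, (2, 3))
(7, 2, R3, (2, 3))
(7, 3, R3, (2, 3))
(7, 3, R6, (0, 3))

bar 0: v0=D3 v1=D4 v2=A4 v3=F4 downbeat m3
bar 1: v0=E3 v1=C4 v2=G4 v3=B3 downbeat P5
bar 2: v0=G3 v1=G4 v2=B4 v3=G4 downbeat P8
bar 3: v0=F3 v1=E3 v2=E4 v3=F4 downbeat P8
bar 4: v0=G3 v1=E4 v2=B4 v3=D4 downbeat P5
bar 5: v0=B3 v1=D4 v2=A4 v3=F4 downbeat TT
bar 6: v0=E3 v1=C4 v2=G4 v3=E4 downbeat P8
bar 7: v0=D3 v1=D4 v2=A4 v3=F4 downbeat m3
  -> R3 @ bar 0 tick 0 v(2, 3): A4 above F4
  -> R5 @ bar 0 tick 0 v(0, 3): opens on m3
  -> R3 @ bar 0 tick 1 v(2, 3): A4 above F4
  -> R3 @ bar 0 tick 2 v(2, 3): A4 above F4
  -> R3 @ bar 0 tick 3 v(2, 3): A4 above F4
  -> R1 @ bar 1 tick 0 v(1, 2): D4/A4 P5 -> C4/G4 P5 similar
  -> R3 @ bar 1 tick 0 v(2, 3): G4 above B3
  -> R7 @ bar 1 tick 0 v(3,): F4->B3 leap 6st
  -> R3 @ bar 1 tick 1 v(2, 3): G4 above B3
  -> R3 @ bar 1 tick 2 v(2, 3): G4 above B3
  -> R3 @ bar 1 tick 3 v(2, 3): G4 above B3
  -> R2 @ bar 2 tick 0 v(0, 1): E3/C4 m6 -> G3/G4 P8 similar
  -> R2 @ bar 2 tick 0 v(0, 3): E3/B3 P5 -> G3/G4 P8 similar
  -> R2 @ bar 2 tick 0 v(1, 3): C4/B3 m2 -> G4/G4 P1 similar
  -> R3 @ bar 2 tick 0 v(2, 3): B4 above G4
  -> R3 @ bar 2 tick 1 v(2, 3): B4 above G4
  -> R3 @ bar 2 tick 2 v(2, 3): B4 above G4
  -> R3 @ bar 2 tick 3 v(2, 3): B4 above G4
  -> R1 @ bar 3 tick 0 v(0, 3): G3/G4 P8 -> F3/F4 P8 similar
  -> R2 @ bar 3 tick 0 v(1, 2): G4/B4 M3 -> E3/E4 P8 similar
  -> R3 @ bar 3 tick 0 v(0, 1): F3 above E3
  -> R4 @ bar 3 tick 0 v(0, 1): F3/E3 m2 untreated
  -> R4 @ bar 3 tick 0 v(0, 2): F3/E4 M7 untreated
  -> R7 @ bar 3 tick 0 v(1,): G4->E3 leap 15st
  -> R3 @ bar 3 tick 1 v(0, 1): F3 above E3
  -> R3 @ bar 3 tick 2 v(0, 1): F3 above E3
  -> R3 @ bar 3 tick 3 v(0, 1): F3 above E3
  -> R2 @ bar 4 tick 0 v(1, 2): E3/E4 P8 -> E4/B4 P5 similar
  -> R3 @ bar 4 tick 0 v(2, 3): B4 above D4
  -> R3 @ bar 4 tick 1 v(2, 3): B4 above D4
  -> R3 @ bar 4 tick 2 v(2, 3): B4 above D4
  -> R3 @ bar 4 tick 3 v(2, 3): B4 above D4
  -> R1 @ bar 5 tick 0 v(1, 2): E4/B4 P5 -> D4/A4 P5 similar
  -> R3 @ bar 5 tick 0 v(2, 3): A4 above F4
  -> R4 @ bar 5 tick 0 v(0, 2): B3/A4 m7 untreated
  -> R4 @ bar 5 tick 0 v(0, 3): B3/F4 TT untreated
  -> R3 @ bar 5 tick 1 v(2, 3): A4 above F4
  -> R3 @ bar 5 tick 2 v(2, 3): A4 above F4
  -> R3 @ bar 5 tick 3 v(2, 3): A4 above F4
  -> R1 @ bar 6 tick 0 v(1, 2): D4/A4 P5 -> C4/G4 P5 similar
  -> R2 @ bar 6 tick 0 v(0, 3): B3/F4 TT -> E3/E4 P8 similar
  -> R3 @ bar 6 tick 0 v(2, 3): G4 above E4
  -> R8 @ bar 6 tick 0 v(0, 3): penult P8 not 3rd/6th
  -> R3 @ bar 6 tick 1 v(2, 3): G4 above E4
  -> R3 @ bar 6 tick 2 v(2, 3): G4 above E4
  -> R3 @ bar 6 tick 3 v(2, 3): G4 above E4
  -> R1 @ bar 7 tick 0 v(1, 2): C4/G4 P5 -> D4/A4 P5 similar
  -> R3 @ bar 7 tick 0 v(2, 3): A4 above F4
  -> R3 @ bar 7 tick 1 v(2, 3): A4 above F4
  -> R3 @ bar 7 tick 2 v(2, 3): A4 above F4
  -> R3 @ bar 7 tick 3 v(2, 3): A4 above F4
  -> R6 @ bar 7 tick 3 v(0, 3): closes on m3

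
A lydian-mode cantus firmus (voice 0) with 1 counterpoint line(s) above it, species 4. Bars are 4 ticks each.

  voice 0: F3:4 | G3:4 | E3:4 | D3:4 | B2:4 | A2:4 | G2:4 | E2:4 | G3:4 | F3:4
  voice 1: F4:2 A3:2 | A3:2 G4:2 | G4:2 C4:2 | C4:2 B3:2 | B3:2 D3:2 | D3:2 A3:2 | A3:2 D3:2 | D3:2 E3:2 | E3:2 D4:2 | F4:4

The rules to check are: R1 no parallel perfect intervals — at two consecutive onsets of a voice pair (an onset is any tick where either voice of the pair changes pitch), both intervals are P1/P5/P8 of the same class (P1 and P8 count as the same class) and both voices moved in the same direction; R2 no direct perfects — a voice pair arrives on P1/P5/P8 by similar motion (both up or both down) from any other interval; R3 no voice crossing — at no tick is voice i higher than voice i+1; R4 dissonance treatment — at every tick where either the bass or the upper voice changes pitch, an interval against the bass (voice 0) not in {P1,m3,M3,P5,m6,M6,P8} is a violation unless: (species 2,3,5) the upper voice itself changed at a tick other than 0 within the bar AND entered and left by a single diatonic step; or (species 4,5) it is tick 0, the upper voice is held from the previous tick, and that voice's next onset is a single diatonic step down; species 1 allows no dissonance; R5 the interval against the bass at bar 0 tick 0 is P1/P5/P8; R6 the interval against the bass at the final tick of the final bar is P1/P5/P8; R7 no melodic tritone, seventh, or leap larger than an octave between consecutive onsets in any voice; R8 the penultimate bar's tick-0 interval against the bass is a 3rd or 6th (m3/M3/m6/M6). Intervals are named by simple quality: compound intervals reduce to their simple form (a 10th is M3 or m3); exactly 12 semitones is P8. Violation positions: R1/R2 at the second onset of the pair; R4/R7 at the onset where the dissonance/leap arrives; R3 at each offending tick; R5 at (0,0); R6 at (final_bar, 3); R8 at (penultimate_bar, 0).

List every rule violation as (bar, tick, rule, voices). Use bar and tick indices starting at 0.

bar 0: v0=F3 v1=F4 downbeat P8
bar 1: v0=G3 v1=A3 downbeat M2
bar 2: v0=E3 v1=G4 downbeat m3
bar 3: v0=D3 v1=C4 downbeat m7
bar 4: v0=B2 v1=B3 downbeat P8
bar 5: v0=A2 v1=D3 downbeat P4
bar 6: v0=G2 v1=A3 downbeat M2
bar 7: v0=E2 v1=D3 downbeat m7
bar 8: v0=G3 v1=E3 downbeat m3
bar 9: v0=F3 v1=F4 downbeat P8
  -> R4 @ bar 1 tick 0 v(0, 1): G3/A3 M2 untreated
  -> R7 @ bar 1 tick 2 v(1,): A3->G4 leap 10st
  -> R4 @ bar 5 tick 0 v(0, 1): A2/D3 P4 untreated
  -> R4 @ bar 6 tick 0 v(0, 1): G2/A3 M2 untreated
  -> R4 @ bar 7 tick 0 v(0, 1): E2/D3 m7 untreated
  -> R3 @ bar 8 tick 0 v(0, 1): G3 above E3
  -> R7 @ bar 8 tick 0 v(0,): E2->G3 leap 15st
  -> R3 @ bar 8 tick 1 v(0, 1): G3 above E3
  -> R7 @ bar 8 tick 2 v(1,): E3->D4 leap 10st

(1, 0, R4, (0, 1))
(1, 2, R7, (1,))
(5, 0, R4, (0, 1))
(6, 0, R4, (0, 1))
(7, 0, R4, (0, 1))
(8, 0, R3, (0, 1))
(8, 0, R7, (0,))
(8, 1, R3, (0, 1))
(8, 2, R7, (1,))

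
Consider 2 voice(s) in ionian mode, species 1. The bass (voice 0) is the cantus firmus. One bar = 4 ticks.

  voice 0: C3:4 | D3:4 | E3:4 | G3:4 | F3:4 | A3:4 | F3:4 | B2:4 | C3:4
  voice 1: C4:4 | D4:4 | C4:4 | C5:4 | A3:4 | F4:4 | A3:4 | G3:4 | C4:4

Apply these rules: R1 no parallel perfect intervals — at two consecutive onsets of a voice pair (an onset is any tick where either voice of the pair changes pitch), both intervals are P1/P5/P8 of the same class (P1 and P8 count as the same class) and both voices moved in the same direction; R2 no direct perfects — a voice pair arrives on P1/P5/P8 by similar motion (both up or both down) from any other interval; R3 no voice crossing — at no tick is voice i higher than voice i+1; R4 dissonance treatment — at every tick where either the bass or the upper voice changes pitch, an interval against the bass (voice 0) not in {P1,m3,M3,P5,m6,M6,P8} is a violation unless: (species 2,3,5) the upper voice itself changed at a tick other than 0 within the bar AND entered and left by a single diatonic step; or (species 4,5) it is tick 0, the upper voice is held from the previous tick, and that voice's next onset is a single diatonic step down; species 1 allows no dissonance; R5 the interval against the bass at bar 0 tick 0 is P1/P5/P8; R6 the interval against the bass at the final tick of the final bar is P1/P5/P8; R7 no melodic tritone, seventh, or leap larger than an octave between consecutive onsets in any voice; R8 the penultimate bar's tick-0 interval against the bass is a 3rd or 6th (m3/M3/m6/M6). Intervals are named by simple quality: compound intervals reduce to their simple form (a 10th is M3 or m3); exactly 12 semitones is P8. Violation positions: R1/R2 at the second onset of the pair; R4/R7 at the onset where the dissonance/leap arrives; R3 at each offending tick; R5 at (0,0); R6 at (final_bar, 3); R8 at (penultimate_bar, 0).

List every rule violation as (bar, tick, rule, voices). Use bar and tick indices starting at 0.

bar 0: v0=C3 v1=C4 downbeat P8
bar 1: v0=D3 v1=D4 downbeat P8
bar 2: v0=E3 v1=C4 downbeat m6
bar 3: v0=G3 v1=C5 downbeat P4
bar 4: v0=F3 v1=A3 downbeat M3
bar 5: v0=A3 v1=F4 downbeat m6
bar 6: v0=F3 v1=A3 downbeat M3
bar 7: v0=B2 v1=G3 downbeat m6
bar 8: v0=C3 v1=C4 downbeat P8
  -> R1 @ bar 1 tick 0 v(0, 1): C3/C4 P8 -> D3/D4 P8 similar
  -> R4 @ bar 3 tick 0 v(0, 1): G3/C5 P4 untreated
  -> R7 @ bar 4 tick 0 v(1,): C5->A3 leap 15st
  -> R7 @ bar 7 tick 0 v(0,): F3->B2 leap 6st
  -> R2 @ bar 8 tick 0 v(0, 1): B2/G3 m6 -> C3/C4 P8 similar

(1, 0, R1, (0, 1))
(3, 0, R4, (0, 1))
(4, 0, R7, (1,))
(7, 0, R7, (0,))
(8, 0, R2, (0, 1))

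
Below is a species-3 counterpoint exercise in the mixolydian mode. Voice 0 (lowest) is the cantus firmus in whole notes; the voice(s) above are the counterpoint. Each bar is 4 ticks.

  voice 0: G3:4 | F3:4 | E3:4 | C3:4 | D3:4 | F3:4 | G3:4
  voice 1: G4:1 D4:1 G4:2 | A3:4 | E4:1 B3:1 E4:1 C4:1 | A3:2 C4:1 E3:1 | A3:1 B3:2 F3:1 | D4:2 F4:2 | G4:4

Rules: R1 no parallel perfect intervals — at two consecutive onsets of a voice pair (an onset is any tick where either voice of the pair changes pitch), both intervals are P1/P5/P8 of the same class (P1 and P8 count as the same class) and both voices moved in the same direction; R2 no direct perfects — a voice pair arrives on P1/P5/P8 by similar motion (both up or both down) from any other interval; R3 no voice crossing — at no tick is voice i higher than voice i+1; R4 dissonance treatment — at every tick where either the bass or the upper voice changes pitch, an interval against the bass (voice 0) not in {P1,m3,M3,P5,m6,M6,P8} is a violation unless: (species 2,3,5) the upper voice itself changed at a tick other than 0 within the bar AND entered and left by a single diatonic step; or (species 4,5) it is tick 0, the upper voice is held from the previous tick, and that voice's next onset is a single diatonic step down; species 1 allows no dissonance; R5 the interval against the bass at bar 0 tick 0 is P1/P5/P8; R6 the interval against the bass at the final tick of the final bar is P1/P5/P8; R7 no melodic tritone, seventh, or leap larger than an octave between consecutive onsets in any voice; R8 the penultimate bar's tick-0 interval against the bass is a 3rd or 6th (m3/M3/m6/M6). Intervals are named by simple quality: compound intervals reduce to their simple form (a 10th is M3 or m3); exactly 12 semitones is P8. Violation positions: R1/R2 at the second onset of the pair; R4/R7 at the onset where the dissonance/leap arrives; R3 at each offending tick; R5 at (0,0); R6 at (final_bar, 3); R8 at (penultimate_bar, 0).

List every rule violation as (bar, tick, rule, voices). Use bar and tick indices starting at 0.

bar 0: v0=G3 v1=G4 downbeat P8
bar 1: v0=F3 v1=A3 downbeat M3
bar 2: v0=E3 v1=E4 downbeat P8
bar 3: v0=C3 v1=A3 downbeat M6
bar 4: v0=D3 v1=A3 downbeat P5
bar 5: v0=F3 v1=D4 downbeat M6
bar 6: v0=G3 v1=G4 downbeat P8
  -> R7 @ bar 1 tick 0 v(1,): G4->A3 leap 10st
  -> R2 @ bar 4 tick 0 v(0, 1): C3/E3 M3 -> D3/A3 P5 similar
  -> R7 @ bar 4 tick 3 v(1,): B3->F3 leap 6st
  -> R1 @ bar 6 tick 0 v(0, 1): F3/F4 P8 -> G3/G4 P8 similar

(1, 0, R7, (1,))
(4, 0, R2, (0, 1))
(4, 3, R7, (1,))
(6, 0, R1, (0, 1))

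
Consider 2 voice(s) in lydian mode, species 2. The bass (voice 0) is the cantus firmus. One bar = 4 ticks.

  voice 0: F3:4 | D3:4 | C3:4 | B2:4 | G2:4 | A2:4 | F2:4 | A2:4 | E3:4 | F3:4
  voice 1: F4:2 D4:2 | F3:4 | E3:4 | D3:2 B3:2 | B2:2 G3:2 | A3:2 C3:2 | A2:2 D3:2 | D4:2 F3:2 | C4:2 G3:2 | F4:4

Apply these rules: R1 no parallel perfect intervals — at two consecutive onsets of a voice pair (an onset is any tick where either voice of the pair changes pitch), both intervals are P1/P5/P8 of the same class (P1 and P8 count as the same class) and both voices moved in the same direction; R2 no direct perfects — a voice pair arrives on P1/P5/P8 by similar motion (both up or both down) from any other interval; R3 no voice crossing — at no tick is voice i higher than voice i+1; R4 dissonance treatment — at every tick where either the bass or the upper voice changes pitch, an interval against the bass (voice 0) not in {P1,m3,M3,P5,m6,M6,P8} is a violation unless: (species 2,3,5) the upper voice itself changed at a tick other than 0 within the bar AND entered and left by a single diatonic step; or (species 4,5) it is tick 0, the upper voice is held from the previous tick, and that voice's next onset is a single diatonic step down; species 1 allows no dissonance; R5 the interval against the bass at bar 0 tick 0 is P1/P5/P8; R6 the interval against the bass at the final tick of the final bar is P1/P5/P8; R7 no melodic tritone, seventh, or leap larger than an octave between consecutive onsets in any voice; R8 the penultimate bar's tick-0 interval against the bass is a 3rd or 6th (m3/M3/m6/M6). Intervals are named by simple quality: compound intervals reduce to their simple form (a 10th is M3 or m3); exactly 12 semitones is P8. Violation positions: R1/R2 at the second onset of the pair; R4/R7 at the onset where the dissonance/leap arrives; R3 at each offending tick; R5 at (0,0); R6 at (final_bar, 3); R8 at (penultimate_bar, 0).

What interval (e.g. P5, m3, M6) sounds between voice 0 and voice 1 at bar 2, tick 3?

M3

voice 0=C3 voice 1=E3 -> M3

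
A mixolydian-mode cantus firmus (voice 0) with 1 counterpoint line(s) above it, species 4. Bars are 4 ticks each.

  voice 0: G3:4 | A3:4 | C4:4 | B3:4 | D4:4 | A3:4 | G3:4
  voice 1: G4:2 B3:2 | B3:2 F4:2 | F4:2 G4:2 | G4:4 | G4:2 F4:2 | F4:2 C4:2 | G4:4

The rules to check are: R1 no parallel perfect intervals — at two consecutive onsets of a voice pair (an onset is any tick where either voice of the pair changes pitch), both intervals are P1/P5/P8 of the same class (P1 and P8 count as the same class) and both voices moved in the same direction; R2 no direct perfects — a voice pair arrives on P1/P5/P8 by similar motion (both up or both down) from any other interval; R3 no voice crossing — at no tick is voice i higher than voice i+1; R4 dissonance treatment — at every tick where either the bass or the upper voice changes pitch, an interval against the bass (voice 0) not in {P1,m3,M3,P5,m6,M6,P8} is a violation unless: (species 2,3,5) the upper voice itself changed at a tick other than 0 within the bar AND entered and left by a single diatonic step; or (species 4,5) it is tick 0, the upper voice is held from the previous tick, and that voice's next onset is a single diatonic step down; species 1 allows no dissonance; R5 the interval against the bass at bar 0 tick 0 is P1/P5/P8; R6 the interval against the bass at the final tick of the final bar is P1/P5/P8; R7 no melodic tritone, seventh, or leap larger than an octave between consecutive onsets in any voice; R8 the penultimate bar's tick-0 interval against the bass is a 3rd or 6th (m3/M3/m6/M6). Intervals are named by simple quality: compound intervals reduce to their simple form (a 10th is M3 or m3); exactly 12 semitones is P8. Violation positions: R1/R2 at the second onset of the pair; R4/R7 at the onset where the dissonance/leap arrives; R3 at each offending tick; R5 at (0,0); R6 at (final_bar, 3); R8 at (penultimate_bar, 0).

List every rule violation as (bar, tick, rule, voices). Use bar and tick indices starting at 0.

bar 0: v0=G3 v1=G4 downbeat P8
bar 1: v0=A3 v1=B3 downbeat M2
bar 2: v0=C4 v1=F4 downbeat P4
bar 3: v0=B3 v1=G4 downbeat m6
bar 4: v0=D4 v1=G4 downbeat P4
bar 5: v0=A3 v1=F4 downbeat m6
bar 6: v0=G3 v1=G4 downbeat P8
  -> R4 @ bar 1 tick 0 v(0, 1): A3/B3 M2 untreated
  -> R7 @ bar 1 tick 2 v(1,): B3->F4 leap 6st
  -> R4 @ bar 2 tick 0 v(0, 1): C4/F4 P4 untreated

(1, 0, R4, (0, 1))
(1, 2, R7, (1,))
(2, 0, R4, (0, 1))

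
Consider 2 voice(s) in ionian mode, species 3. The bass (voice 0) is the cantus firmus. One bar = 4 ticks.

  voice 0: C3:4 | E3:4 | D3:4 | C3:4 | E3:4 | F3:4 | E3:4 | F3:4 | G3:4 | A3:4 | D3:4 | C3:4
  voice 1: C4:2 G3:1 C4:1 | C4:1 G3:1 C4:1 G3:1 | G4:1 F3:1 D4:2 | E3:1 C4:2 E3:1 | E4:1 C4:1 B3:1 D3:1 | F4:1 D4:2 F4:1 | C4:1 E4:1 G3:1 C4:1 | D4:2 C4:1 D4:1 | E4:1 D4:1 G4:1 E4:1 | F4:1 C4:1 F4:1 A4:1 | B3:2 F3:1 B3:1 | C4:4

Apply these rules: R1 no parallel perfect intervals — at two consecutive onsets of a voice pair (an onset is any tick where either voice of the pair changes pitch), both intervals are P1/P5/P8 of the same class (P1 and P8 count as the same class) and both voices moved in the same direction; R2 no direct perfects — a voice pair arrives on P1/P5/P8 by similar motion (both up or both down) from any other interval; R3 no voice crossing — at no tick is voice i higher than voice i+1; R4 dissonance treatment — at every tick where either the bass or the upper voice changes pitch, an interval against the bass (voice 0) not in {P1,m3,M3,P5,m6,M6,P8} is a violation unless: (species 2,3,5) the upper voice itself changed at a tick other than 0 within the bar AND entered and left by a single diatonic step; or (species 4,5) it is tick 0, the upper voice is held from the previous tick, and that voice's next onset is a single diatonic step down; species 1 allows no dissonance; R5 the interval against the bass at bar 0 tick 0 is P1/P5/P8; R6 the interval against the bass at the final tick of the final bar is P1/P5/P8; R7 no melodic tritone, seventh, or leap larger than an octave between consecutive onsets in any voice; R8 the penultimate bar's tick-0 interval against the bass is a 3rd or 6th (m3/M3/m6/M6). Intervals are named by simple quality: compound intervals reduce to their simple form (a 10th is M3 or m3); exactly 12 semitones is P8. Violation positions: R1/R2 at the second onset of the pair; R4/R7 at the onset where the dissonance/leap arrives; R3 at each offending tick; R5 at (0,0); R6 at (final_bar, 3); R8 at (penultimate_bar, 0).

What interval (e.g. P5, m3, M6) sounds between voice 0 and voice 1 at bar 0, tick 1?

voice 0=C3 voice 1=C4 -> P8

P8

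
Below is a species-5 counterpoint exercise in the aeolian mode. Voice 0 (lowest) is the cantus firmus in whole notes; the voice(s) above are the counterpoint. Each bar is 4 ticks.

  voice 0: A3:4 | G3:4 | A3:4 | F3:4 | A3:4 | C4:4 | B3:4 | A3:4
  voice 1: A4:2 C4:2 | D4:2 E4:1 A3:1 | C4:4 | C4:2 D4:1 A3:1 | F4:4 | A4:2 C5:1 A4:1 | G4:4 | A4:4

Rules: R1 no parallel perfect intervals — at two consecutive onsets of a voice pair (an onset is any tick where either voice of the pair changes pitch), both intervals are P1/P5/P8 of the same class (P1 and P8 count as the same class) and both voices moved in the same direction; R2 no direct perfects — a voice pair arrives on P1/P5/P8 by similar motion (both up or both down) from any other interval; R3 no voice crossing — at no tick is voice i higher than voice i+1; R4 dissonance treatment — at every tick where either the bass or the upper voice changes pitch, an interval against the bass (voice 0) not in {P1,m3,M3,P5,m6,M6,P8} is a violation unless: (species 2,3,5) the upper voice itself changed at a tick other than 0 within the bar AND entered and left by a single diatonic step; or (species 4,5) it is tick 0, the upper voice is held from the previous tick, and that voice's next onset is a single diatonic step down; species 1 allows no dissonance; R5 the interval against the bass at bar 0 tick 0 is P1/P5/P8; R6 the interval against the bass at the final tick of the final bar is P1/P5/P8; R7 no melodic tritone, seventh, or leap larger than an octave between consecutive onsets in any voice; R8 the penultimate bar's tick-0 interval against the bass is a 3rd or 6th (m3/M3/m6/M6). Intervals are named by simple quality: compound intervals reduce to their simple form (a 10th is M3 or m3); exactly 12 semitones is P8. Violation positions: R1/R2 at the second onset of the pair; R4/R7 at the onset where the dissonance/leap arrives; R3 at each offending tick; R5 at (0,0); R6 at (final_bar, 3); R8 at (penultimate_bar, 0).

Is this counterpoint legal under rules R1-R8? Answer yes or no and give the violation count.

No (1 violations)

bar 0: v0=A3 v1=A4 (P8)
bar 1: v0=G3 v1=D4 (P5)
bar 2: v0=A3 v1=C4 (m3)
bar 3: v0=F3 v1=C4 (P5)
bar 4: v0=A3 v1=F4 (m6)
bar 5: v0=C4 v1=A4 (M6)
bar 6: v0=B3 v1=G4 (m6)
bar 7: v0=A3 v1=A4 (P8)
  R4 @ bar1.3: G3/A3 M2 untreated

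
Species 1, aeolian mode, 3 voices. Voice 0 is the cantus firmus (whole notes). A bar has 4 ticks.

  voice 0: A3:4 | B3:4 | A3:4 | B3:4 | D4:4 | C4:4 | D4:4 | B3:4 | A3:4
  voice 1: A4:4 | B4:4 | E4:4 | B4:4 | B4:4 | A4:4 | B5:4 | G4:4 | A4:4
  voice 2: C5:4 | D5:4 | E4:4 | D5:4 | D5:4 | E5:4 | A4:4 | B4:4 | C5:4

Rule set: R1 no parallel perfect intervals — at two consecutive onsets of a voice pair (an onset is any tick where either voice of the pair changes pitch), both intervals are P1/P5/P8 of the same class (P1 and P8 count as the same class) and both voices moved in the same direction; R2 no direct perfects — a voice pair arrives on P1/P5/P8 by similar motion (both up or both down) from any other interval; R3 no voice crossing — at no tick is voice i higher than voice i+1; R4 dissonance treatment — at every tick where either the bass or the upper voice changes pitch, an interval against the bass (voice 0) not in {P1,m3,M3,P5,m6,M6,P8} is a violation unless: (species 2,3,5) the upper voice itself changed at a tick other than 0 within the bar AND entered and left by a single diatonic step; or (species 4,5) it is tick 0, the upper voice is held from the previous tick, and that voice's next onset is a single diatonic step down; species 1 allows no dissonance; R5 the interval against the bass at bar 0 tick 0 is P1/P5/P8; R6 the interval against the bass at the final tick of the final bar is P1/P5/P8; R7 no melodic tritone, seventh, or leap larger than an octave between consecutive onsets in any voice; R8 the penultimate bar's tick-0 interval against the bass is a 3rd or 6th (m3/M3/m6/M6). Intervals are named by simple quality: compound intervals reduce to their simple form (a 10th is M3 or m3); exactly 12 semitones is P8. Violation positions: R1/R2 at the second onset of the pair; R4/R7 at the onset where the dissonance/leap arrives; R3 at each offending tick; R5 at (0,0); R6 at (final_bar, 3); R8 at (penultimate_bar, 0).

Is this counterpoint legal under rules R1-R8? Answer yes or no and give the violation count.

bar 0: v0=A3 v1=A4 v2=C5 (m3)
bar 1: v0=B3 v1=B4 v2=D5 (m3)
bar 2: v0=A3 v1=E4 v2=E4 (P5)
bar 3: v0=B3 v1=B4 v2=D5 (m3)
bar 4: v0=D4 v1=B4 v2=D5 (P8)
bar 5: v0=C4 v1=A4 v2=E5 (M3)
bar 6: v0=D4 v1=B5 v2=A4 (P5)
bar 7: v0=B3 v1=G4 v2=B4 (P8)
bar 8: v0=A3 v1=A4 v2=C5 (m3)
  R5 @ bar0.0: opens on m3
  R1 @ bar1.0: A3/A4 P8 -> B3/B4 P8 similar
  R2 @ bar2.0: B3/B4 P8 -> A3/E4 P5 similar
  R2 @ bar2.0: B3/D5 m3 -> A3/E4 P5 similar
  R2 @ bar2.0: B4/D5 m3 -> E4/E4 P1 similar
  R7 @ bar2.0: D5->E4 leap 10st
  R2 @ bar3.0: A3/E4 P5 -> B3/B4 P8 similar
  R7 @ bar3.0: E4->D5 leap 10st
  R3 @ bar6.0: B5 above A4
  R7 @ bar6.0: A4->B5 leap 14st
  R3 @ bar6.1: B5 above A4
  R3 @ bar6.2: B5 above A4
  R3 @ bar6.3: B5 above A4
  R7 @ bar7.0: B5->G4 leap 16st
  R8 @ bar7.0: penult P8 not 3rd/6th
  R6 @ bar8.3: closes on m3

No (16 violations)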